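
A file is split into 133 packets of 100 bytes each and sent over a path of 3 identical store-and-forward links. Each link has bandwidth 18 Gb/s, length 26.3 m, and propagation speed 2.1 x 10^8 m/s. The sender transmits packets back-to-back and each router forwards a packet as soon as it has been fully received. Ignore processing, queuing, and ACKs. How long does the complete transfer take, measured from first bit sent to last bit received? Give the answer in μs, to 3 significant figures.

6.38 μs

Per-hop transmission t_tx = L/R = 800/18000000000 = 0.0444444 μs.
Per-hop propagation t_prop = 26.3/210000000 = 0.125238 μs.
Pipeline fill: first packet needs 3·t_tx to clear all hops; remaining 132 packets each add one t_tx.
Total = (3+133-1)·t_tx + 3·t_prop = 135·0.0444444 + 3·0.125238 = 6.38 μs.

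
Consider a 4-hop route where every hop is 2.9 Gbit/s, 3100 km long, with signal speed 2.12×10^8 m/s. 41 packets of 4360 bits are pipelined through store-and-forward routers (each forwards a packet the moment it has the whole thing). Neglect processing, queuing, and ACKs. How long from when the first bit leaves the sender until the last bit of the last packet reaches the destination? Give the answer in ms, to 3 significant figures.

Per-hop transmission t_tx = L/R = 4360/2900000000 = 0.00150345 ms.
Per-hop propagation t_prop = 3100000/212000000 = 14.6226 ms.
Pipeline fill: first packet needs 4·t_tx to clear all hops; remaining 40 packets each add one t_tx.
Total = (4+41-1)·t_tx + 4·t_prop = 44·0.00150345 + 4·14.6226 = 58.6 ms.

58.6 ms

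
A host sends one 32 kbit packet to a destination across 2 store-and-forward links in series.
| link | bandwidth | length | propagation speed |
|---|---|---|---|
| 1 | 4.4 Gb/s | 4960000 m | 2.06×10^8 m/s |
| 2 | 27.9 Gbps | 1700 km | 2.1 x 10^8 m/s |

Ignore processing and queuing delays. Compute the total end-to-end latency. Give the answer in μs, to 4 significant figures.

32180 μs

L = 32000 bits.
Transmission delays (L/R per hop): 7.27273, 1.14695 μs; sum = 8.41968 μs.
Propagation delays (d/s per hop): 24077.7, 8095.24 μs; sum = 32172.9 μs.
End-to-end = 32180 μs.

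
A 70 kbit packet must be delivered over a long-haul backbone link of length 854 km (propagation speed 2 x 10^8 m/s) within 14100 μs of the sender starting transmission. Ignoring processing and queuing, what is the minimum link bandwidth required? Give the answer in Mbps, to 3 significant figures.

Propagation delay = 854000 / 200000000 = 4270 μs.
Transmission budget = 14100 − 4270 = 9830 μs.
R ≥ L / t_tx = 70000 bits / 0.00983 s = 7.12 Mbps.

7.12 Mbps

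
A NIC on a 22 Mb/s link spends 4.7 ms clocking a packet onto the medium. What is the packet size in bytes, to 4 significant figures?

L = R × t_tx = 22000000 b/s × 0.0047 s = 103400 bits.
In bytes: 103400 / 8 = 12930 bytes.

12930 bytes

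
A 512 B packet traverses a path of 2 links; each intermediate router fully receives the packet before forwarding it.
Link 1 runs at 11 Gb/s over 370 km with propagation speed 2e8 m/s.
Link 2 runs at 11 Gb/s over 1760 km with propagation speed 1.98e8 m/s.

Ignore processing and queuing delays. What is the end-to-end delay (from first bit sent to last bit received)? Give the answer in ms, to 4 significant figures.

L = 512 × 8 = 4096 bits.
Transmission delay per hop = L/R = 4096/11000000000 = 0.000372364 ms; 2 hops → 0.000744727 ms.
Propagation delays (d/s per hop): 1.85, 8.88889 ms; sum = 10.7389 ms.
End-to-end = 10.74 ms.

10.74 ms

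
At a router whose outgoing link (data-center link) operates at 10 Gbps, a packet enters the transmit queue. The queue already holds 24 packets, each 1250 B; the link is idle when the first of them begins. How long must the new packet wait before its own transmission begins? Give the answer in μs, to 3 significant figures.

Each queued packet: L/R = 10000/10000000000 = 1 μs.
24 queued → 24 μs.
Queuing delay = 24.0 μs.

24.0 μs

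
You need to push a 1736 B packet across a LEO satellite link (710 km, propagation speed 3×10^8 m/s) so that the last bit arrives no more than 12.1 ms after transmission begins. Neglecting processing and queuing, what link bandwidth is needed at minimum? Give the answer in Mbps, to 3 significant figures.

L = 13888 bits.
Propagation delay = 710000 / 300000000 = 2.36667 ms.
Transmission budget = 12.1 − 2.36667 = 9.73333 ms.
R ≥ L / t_tx = 13888 bits / 0.00973333 s = 1.43 Mbps.

1.43 Mbps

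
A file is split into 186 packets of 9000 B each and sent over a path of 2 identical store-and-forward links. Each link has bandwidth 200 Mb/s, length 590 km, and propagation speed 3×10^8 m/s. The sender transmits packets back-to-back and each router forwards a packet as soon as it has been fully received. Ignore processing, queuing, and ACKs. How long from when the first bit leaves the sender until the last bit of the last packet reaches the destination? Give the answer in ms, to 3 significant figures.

71.3 ms

Per-hop transmission t_tx = L/R = 72000/200000000 = 0.36 ms.
Per-hop propagation t_prop = 590000/300000000 = 1.96667 ms.
Pipeline fill: first packet needs 2·t_tx to clear all hops; remaining 185 packets each add one t_tx.
Total = (2+186-1)·t_tx + 2·t_prop = 187·0.36 + 2·1.96667 = 71.3 ms.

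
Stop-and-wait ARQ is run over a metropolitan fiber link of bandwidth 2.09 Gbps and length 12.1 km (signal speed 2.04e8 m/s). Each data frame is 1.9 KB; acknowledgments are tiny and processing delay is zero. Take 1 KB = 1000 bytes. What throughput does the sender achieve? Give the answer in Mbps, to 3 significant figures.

t_tx = L/R = 15200/2.09e+09 = 7.27273e-06 s.
t_prop = 12100/204000000 = 5.93137e-05 s; RTT = 0.000118627 s.
Cycle = t_tx + RTT = 0.0001259 s.
Throughput = L / cycle = 15200 / 0.0001259 = 121 Mbps.

121 Mbps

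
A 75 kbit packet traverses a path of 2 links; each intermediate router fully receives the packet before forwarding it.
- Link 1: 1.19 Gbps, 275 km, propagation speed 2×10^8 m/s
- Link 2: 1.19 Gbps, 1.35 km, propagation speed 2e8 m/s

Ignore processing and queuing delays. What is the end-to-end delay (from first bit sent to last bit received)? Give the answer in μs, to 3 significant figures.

1510 μs

L = 75000 bits.
Transmission delay per hop = L/R = 75000/1190000000 = 63.0252 μs; 2 hops → 126.05 μs.
Propagation delays (d/s per hop): 1375, 6.75 μs; sum = 1381.75 μs.
End-to-end = 1510 μs.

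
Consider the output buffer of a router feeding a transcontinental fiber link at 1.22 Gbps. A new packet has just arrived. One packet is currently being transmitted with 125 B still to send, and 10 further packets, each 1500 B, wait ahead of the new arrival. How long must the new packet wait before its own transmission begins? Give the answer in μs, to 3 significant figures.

Each queued packet: L/R = 12000/1220000000 = 9.83607 μs.
10 queued → 98.3607 μs.
Plus remaining 1000 bits of current packet: 0.819672 μs.
Queuing delay = 99.2 μs.

99.2 μs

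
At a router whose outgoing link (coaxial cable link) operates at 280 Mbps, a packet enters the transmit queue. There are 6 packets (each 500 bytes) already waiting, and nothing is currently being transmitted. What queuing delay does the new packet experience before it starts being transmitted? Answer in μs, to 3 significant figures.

85.7 μs

Each queued packet: L/R = 4000/280000000 = 14.2857 μs.
6 queued → 85.7143 μs.
Queuing delay = 85.7 μs.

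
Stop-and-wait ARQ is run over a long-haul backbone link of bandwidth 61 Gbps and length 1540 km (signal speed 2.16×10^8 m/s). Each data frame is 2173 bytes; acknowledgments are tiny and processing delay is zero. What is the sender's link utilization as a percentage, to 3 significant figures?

0.00200 %

t_tx = L/R = 17384/61000000000 = 2.84984e-07 s.
t_prop = 1540000/216000000 = 0.00712963 s; RTT = 0.0142593 s.
Cycle = t_tx + RTT = 0.0142595 s.
Utilization = t_tx / cycle = 2.84984e-07/0.0142595 = 0.00200 %.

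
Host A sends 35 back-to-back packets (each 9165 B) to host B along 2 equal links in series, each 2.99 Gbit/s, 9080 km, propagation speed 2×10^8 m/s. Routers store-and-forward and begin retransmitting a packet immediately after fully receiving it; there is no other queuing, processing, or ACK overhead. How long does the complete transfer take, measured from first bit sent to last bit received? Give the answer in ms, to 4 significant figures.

Per-hop transmission t_tx = L/R = 73320/2990000000 = 0.0245217 ms.
Per-hop propagation t_prop = 9080000/200000000 = 45.4 ms.
Pipeline fill: first packet needs 2·t_tx to clear all hops; remaining 34 packets each add one t_tx.
Total = (2+35-1)·t_tx + 2·t_prop = 36·0.0245217 + 2·45.4 = 91.68 ms.

91.68 ms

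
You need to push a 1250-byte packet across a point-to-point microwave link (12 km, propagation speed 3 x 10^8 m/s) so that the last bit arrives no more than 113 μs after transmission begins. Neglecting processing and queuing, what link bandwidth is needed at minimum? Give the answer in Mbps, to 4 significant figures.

137.0 Mbps

L = 10000 bits.
Propagation delay = 12000 / 300000000 = 40 μs.
Transmission budget = 113 − 40 = 73 μs.
R ≥ L / t_tx = 10000 bits / 7.3e-05 s = 137.0 Mbps.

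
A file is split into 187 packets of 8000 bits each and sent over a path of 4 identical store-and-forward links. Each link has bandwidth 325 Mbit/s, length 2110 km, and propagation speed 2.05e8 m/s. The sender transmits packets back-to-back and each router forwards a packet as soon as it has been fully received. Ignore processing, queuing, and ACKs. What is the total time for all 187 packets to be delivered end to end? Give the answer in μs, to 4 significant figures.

Per-hop transmission t_tx = L/R = 8000/325000000 = 24.6154 μs.
Per-hop propagation t_prop = 2110000/2.05e+08 = 10292.7 μs.
Pipeline fill: first packet needs 4·t_tx to clear all hops; remaining 186 packets each add one t_tx.
Total = (4+187-1)·t_tx + 4·t_prop = 190·24.6154 + 4·10292.7 = 45850 μs.

45850 μs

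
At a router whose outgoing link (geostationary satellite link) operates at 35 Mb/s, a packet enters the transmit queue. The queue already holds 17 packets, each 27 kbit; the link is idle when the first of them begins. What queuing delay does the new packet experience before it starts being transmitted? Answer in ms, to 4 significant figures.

Each queued packet: L/R = 27000/35000000 = 0.771429 ms.
17 queued → 13.1143 ms.
Queuing delay = 13.11 ms.

13.11 ms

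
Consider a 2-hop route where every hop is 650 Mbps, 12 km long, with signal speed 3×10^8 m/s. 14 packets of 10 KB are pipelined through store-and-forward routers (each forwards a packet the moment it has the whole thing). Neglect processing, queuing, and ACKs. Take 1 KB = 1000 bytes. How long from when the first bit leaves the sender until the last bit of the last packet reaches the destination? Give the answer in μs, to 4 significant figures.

1926 μs

Per-hop transmission t_tx = L/R = 80000/650000000 = 123.077 μs.
Per-hop propagation t_prop = 12000/300000000 = 40 μs.
Pipeline fill: first packet needs 2·t_tx to clear all hops; remaining 13 packets each add one t_tx.
Total = (2+14-1)·t_tx + 2·t_prop = 15·123.077 + 2·40 = 1926 μs.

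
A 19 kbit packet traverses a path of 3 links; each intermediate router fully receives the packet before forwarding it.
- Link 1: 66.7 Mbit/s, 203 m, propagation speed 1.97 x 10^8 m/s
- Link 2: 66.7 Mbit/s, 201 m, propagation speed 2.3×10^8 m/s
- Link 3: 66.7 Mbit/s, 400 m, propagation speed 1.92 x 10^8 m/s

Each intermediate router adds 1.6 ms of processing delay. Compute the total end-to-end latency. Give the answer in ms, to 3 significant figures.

4.06 ms

L = 19000 bits.
Transmission delay per hop = L/R = 19000/66700000 = 0.284858 ms; 3 hops → 0.854573 ms.
Propagation delays (d/s per hop): 0.00103046, 0.000873913, 0.00208333 ms; sum = 0.0039877 ms.
Processing at 2 router(s): 2 × 1.6 ms = 3.2 ms.
End-to-end = 4.06 ms.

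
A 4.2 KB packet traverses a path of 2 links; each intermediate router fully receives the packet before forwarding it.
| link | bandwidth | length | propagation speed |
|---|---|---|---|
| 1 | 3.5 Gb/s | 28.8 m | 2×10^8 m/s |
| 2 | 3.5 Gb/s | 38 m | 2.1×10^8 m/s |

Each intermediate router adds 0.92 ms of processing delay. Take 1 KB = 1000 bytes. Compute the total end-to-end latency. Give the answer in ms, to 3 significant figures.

L = 33600 bits.
Transmission delay per hop = L/R = 33600/3500000000 = 0.0096 ms; 2 hops → 0.0192 ms.
Propagation delays (d/s per hop): 0.000144, 0.000180952 ms; sum = 0.000324952 ms.
Processing at 1 router(s): 1 × 0.92 ms = 0.92 ms.
End-to-end = 0.940 ms.

0.940 ms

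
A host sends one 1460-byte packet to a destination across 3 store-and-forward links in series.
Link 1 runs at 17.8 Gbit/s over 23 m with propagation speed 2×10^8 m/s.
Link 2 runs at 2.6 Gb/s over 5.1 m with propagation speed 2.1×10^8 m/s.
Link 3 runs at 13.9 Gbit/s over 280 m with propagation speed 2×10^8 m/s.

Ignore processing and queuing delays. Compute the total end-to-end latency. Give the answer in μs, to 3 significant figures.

L = 1460 × 8 = 11680 bits.
Transmission delays (L/R per hop): 0.65618, 4.49231, 0.840288 μs; sum = 5.98878 μs.
Propagation delays (d/s per hop): 0.115, 0.0242857, 1.4 μs; sum = 1.53929 μs.
End-to-end = 7.53 μs.

7.53 μs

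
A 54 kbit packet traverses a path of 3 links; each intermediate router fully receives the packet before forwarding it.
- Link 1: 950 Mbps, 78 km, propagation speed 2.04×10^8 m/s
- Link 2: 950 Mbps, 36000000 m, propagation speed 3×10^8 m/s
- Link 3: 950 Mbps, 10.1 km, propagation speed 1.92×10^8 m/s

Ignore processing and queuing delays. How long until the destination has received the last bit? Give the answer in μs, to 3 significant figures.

121000 μs

L = 54000 bits.
Transmission delay per hop = L/R = 54000/950000000 = 56.8421 μs; 3 hops → 170.526 μs.
Propagation delays (d/s per hop): 382.353, 120000, 52.6042 μs; sum = 120435 μs.
End-to-end = 121000 μs.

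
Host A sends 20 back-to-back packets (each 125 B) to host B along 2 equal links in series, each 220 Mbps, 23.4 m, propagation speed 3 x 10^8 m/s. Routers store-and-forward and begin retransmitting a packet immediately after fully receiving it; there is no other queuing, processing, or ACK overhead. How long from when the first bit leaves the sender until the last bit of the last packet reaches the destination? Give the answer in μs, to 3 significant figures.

95.6 μs

Per-hop transmission t_tx = L/R = 1000/220000000 = 4.54545 μs.
Per-hop propagation t_prop = 23.4/300000000 = 0.078 μs.
Pipeline fill: first packet needs 2·t_tx to clear all hops; remaining 19 packets each add one t_tx.
Total = (2+20-1)·t_tx + 2·t_prop = 21·4.54545 + 2·0.078 = 95.6 μs.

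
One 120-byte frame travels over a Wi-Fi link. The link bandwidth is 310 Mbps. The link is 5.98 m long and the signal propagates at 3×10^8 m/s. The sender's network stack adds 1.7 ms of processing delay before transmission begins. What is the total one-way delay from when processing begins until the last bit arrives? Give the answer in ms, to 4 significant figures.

L = 120 × 8 = 960 bits.
Transmission delay = L/R = 960 / 310000000 = 0.00309677 ms.
Propagation delay = d/s = 5.98 m / 300000000 m/s = 1.99333e-05 ms.
Plus processing delay 1.7 ms = 1.7 ms.
Total = 1.703 ms.

1.703 ms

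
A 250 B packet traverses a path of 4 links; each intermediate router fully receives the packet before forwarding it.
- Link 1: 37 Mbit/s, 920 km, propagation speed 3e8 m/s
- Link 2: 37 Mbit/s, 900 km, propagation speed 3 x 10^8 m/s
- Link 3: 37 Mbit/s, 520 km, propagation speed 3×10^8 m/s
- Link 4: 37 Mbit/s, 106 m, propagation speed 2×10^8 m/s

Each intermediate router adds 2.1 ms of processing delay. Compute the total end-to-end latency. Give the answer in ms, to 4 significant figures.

14.32 ms

L = 250 × 8 = 2000 bits.
Transmission delay per hop = L/R = 2000/37000000 = 0.0540541 ms; 4 hops → 0.216216 ms.
Propagation delays (d/s per hop): 3.06667, 3, 1.73333, 0.00053 ms; sum = 7.80053 ms.
Processing at 3 router(s): 3 × 2.1 ms = 6.3 ms.
End-to-end = 14.32 ms.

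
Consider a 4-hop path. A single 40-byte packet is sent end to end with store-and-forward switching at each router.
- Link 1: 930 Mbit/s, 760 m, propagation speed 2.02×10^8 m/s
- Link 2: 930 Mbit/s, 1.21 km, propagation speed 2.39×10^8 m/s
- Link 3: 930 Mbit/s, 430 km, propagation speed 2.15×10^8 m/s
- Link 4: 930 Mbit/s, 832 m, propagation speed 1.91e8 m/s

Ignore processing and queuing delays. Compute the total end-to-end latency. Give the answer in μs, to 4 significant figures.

2015 μs

L = 40 × 8 = 320 bits.
Transmission delay per hop = L/R = 320/930000000 = 0.344086 μs; 4 hops → 1.37634 μs.
Propagation delays (d/s per hop): 3.76238, 5.06276, 2000, 4.35602 μs; sum = 2013.18 μs.
End-to-end = 2015 μs.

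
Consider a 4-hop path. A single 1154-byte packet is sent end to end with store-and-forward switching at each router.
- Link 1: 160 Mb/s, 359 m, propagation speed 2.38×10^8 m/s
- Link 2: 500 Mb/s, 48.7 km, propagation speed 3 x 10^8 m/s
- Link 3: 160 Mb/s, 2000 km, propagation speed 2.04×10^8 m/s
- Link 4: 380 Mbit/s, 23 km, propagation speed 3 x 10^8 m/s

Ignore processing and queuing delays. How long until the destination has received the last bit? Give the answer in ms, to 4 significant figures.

L = 1154 × 8 = 9232 bits.
Transmission delays (L/R per hop): 0.0577, 0.018464, 0.0577, 0.0242947 ms; sum = 0.158159 ms.
Propagation delays (d/s per hop): 0.0015084, 0.162333, 9.80392, 0.0766667 ms; sum = 10.0444 ms.
End-to-end = 10.20 ms.

10.20 ms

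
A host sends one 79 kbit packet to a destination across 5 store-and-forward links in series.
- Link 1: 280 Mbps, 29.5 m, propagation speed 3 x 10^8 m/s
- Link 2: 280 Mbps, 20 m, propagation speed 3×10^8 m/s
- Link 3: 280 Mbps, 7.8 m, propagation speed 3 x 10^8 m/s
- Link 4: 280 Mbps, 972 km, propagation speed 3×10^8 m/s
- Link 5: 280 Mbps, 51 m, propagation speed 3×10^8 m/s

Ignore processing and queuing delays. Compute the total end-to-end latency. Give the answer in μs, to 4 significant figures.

L = 79000 bits.
Transmission delay per hop = L/R = 79000/280000000 = 282.143 μs; 5 hops → 1410.71 μs.
Propagation delays (d/s per hop): 0.0983333, 0.0666667, 0.026, 3240, 0.17 μs; sum = 3240.36 μs.
End-to-end = 4651 μs.

4651 μs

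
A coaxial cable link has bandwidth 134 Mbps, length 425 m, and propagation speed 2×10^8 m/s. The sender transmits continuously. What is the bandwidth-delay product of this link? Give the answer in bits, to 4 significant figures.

284.8 bits

Propagation delay = 425 / 200000000 = 2.125e-06 s.
BDP = R × t_prop = 134000000 × 2.125e-06 = 284.75 bits.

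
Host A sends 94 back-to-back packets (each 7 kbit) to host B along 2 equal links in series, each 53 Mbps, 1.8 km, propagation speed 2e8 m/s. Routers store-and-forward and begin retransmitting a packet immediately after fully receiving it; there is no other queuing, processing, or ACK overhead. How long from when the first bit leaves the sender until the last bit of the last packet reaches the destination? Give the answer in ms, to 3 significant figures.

Per-hop transmission t_tx = L/R = 7000/53000000 = 0.132075 ms.
Per-hop propagation t_prop = 1800/200000000 = 0.009 ms.
Pipeline fill: first packet needs 2·t_tx to clear all hops; remaining 93 packets each add one t_tx.
Total = (2+94-1)·t_tx + 2·t_prop = 95·0.132075 + 2·0.009 = 12.6 ms.

12.6 ms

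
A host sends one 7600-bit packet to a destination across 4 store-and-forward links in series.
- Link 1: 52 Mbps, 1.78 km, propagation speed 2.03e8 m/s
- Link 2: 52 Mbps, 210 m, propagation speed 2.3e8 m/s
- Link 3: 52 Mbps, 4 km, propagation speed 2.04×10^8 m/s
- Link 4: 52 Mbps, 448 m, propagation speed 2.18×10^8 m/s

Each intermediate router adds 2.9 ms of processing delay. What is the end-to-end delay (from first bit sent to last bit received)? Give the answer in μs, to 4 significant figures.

9316 μs

Transmission delay per hop = L/R = 7600/52000000 = 146.154 μs; 4 hops → 584.615 μs.
Propagation delays (d/s per hop): 8.76847, 0.913043, 19.6078, 2.05505 μs; sum = 31.3444 μs.
Processing at 3 router(s): 3 × 2.9 ms = 8700 μs.
End-to-end = 9316 μs.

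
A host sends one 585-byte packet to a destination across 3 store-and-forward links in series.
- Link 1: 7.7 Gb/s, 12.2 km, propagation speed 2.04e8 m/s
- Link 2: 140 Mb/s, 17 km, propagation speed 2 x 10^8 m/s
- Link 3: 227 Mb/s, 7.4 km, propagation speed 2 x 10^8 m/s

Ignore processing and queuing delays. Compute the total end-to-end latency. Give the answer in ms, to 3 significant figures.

L = 585 × 8 = 4680 bits.
Transmission delays (L/R per hop): 0.000607792, 0.0334286, 0.0206167 ms; sum = 0.0546531 ms.
Propagation delays (d/s per hop): 0.0598039, 0.085, 0.037 ms; sum = 0.181804 ms.
End-to-end = 0.236 ms.

0.236 ms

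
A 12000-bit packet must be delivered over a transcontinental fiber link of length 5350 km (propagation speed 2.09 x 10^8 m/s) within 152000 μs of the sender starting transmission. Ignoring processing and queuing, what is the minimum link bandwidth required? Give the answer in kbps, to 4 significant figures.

94.94 kbps

Propagation delay = 5350000 / 209000000 = 25598.1 μs.
Transmission budget = 152000 − 25598.1 = 126402 μs.
R ≥ L / t_tx = 12000 bits / 0.126402 s = 94.94 kbps.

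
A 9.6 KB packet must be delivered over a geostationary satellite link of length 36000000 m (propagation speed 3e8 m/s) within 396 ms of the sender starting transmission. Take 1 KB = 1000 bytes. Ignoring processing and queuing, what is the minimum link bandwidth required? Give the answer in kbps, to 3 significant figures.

L = 76800 bits.
Propagation delay = 36000000 / 300000000 = 120 ms.
Transmission budget = 396 − 120 = 276 ms.
R ≥ L / t_tx = 76800 bits / 0.276 s = 278 kbps.

278 kbps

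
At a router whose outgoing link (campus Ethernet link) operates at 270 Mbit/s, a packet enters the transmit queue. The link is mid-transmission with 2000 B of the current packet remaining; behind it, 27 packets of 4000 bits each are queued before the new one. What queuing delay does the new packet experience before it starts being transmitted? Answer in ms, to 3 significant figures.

Each queued packet: L/R = 4000/270000000 = 0.0148148 ms.
27 queued → 0.4 ms.
Plus remaining 16000 bits of current packet: 0.0592593 ms.
Queuing delay = 0.459 ms.

0.459 ms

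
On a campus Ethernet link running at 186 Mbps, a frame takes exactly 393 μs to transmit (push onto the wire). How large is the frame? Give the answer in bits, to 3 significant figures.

73100 bits

L = R × t_tx = 186000000 b/s × 0.000393 s = 73098 bits.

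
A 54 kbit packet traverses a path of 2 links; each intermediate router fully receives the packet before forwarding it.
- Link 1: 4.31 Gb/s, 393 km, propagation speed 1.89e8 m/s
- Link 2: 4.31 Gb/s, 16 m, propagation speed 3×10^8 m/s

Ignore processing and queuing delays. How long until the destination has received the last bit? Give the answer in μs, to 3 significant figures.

L = 54000 bits.
Transmission delay per hop = L/R = 54000/4310000000 = 12.529 μs; 2 hops → 25.058 μs.
Propagation delays (d/s per hop): 2079.37, 0.0533333 μs; sum = 2079.42 μs.
End-to-end = 2100 μs.

2100 μs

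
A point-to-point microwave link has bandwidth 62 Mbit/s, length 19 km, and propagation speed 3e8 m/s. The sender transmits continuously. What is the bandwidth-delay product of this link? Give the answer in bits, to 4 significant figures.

3927 bits

Propagation delay = 19000 / 300000000 = 6.33333e-05 s.
BDP = R × t_prop = 62000000 × 6.33333e-05 = 3926.67 bits.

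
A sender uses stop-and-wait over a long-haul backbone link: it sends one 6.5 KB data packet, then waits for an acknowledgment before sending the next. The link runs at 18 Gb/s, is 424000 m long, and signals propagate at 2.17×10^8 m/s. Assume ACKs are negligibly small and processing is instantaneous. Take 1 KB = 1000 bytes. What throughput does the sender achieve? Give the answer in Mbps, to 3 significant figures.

t_tx = L/R = 52000/18000000000 = 2.88889e-06 s.
t_prop = 424000/217000000 = 0.00195392 s; RTT = 0.00390783 s.
Cycle = t_tx + RTT = 0.00391072 s.
Throughput = L / cycle = 52000 / 0.00391072 = 13.3 Mbps.

13.3 Mbps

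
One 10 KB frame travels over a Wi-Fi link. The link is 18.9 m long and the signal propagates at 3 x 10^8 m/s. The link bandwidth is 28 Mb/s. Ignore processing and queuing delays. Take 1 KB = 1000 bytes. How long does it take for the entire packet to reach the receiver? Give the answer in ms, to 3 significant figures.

2.86 ms

L = 80000 bits.
Transmission delay = L/R = 80000 / 28000000 = 2.85714 ms.
Propagation delay = d/s = 18.9 m / 300000000 m/s = 6.3e-05 ms.
Total = 2.86 ms.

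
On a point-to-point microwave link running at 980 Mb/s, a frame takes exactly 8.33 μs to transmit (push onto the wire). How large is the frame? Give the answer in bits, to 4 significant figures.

8163 bits

L = R × t_tx = 980000000 b/s × 8.33e-06 s = 8163.4 bits.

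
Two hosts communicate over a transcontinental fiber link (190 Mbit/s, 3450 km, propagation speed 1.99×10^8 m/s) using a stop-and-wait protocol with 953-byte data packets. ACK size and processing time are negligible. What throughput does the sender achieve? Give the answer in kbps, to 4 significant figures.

219.6 kbps

t_tx = L/R = 7624/190000000 = 4.01263e-05 s.
t_prop = 3450000/199000000 = 0.0173367 s; RTT = 0.0346734 s.
Cycle = t_tx + RTT = 0.0347135 s.
Throughput = L / cycle = 7624 / 0.0347135 = 219.6 kbps.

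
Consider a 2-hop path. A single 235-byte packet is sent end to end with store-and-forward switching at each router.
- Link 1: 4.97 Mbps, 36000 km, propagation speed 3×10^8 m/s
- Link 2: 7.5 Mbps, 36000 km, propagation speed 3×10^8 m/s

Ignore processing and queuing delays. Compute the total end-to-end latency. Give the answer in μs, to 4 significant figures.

L = 235 × 8 = 1880 bits.
Transmission delays (L/R per hop): 378.27, 250.667 μs; sum = 628.936 μs.
Propagation delays (d/s per hop): 120000, 120000 μs; sum = 240000 μs.
End-to-end = 240600 μs.

240600 μs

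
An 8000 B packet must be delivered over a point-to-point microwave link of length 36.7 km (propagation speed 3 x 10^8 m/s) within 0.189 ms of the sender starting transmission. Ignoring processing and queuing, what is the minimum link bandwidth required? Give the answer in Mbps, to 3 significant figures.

L = 64000 bits.
Propagation delay = 36700 / 300000000 = 0.122333 ms.
Transmission budget = 0.189 − 0.122333 = 0.0666667 ms.
R ≥ L / t_tx = 64000 bits / 6.66667e-05 s = 960 Mbps.

960 Mbps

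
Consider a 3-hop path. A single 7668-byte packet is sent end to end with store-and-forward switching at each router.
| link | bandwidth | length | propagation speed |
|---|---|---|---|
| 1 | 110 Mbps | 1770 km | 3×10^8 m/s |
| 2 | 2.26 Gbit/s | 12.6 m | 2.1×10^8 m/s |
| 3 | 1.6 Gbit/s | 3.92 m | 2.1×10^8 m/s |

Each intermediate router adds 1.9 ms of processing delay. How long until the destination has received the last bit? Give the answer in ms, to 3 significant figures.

10.3 ms

L = 7668 × 8 = 61344 bits.
Transmission delays (L/R per hop): 0.557673, 0.0271434, 0.03834 ms; sum = 0.623156 ms.
Propagation delays (d/s per hop): 5.9, 6e-05, 1.86667e-05 ms; sum = 5.90008 ms.
Processing at 2 router(s): 2 × 1.9 ms = 3.8 ms.
End-to-end = 10.3 ms.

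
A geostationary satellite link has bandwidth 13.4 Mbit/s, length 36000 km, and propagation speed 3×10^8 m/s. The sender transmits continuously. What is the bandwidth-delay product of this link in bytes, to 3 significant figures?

Propagation delay = 36000000 / 300000000 = 0.12 s.
BDP = R × t_prop = 13400000 × 0.12 = 1608000 bits.
In bytes: 1608000/8 = 201000 bytes.

201000 bytes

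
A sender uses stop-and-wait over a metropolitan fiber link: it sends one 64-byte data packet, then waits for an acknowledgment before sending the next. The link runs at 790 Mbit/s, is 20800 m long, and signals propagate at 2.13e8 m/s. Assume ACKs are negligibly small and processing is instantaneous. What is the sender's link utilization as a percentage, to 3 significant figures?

t_tx = L/R = 512/790000000 = 6.48101e-07 s.
t_prop = 20800/213000000 = 9.76526e-05 s; RTT = 0.000195305 s.
Cycle = t_tx + RTT = 0.000195953 s.
Utilization = t_tx / cycle = 6.48101e-07/0.000195953 = 0.331 %.

0.331 %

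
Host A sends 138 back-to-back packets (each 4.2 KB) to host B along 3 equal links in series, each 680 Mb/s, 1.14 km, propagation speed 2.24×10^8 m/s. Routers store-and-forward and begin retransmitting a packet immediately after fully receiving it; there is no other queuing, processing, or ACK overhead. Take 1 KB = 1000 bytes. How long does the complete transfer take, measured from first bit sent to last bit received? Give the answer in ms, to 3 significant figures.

Per-hop transmission t_tx = L/R = 33600/680000000 = 0.0494118 ms.
Per-hop propagation t_prop = 1140/2.24e+08 = 0.00508929 ms.
Pipeline fill: first packet needs 3·t_tx to clear all hops; remaining 137 packets each add one t_tx.
Total = (3+138-1)·t_tx + 3·t_prop = 140·0.0494118 + 3·0.00508929 = 6.93 ms.

6.93 ms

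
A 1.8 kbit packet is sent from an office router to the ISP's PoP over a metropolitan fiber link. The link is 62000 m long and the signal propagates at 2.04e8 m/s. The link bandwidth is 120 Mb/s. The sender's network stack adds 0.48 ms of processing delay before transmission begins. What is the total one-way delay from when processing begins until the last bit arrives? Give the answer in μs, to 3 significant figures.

L = 1800 bits.
Transmission delay = L/R = 1800 / 120000000 = 15 μs.
Propagation delay = d/s = 62000 m / 204000000 m/s = 303.922 μs.
Plus processing delay 0.48 ms = 480 μs.
Total = 799 μs.

799 μs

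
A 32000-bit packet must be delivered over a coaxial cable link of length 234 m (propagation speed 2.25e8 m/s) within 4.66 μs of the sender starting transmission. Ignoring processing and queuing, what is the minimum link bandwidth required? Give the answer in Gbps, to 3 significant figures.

8.84 Gbps

Propagation delay = 234 / 225000000 = 1.04 μs.
Transmission budget = 4.66 − 1.04 = 3.62 μs.
R ≥ L / t_tx = 32000 bits / 3.62e-06 s = 8.84 Gbps.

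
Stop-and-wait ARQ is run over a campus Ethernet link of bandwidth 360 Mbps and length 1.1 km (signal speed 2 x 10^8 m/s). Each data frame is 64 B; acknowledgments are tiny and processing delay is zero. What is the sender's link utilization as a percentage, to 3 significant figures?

t_tx = L/R = 512/360000000 = 1.42222e-06 s.
t_prop = 1100/200000000 = 5.5e-06 s; RTT = 1.1e-05 s.
Cycle = t_tx + RTT = 1.24222e-05 s.
Utilization = t_tx / cycle = 1.42222e-06/1.24222e-05 = 11.4 %.

11.4 %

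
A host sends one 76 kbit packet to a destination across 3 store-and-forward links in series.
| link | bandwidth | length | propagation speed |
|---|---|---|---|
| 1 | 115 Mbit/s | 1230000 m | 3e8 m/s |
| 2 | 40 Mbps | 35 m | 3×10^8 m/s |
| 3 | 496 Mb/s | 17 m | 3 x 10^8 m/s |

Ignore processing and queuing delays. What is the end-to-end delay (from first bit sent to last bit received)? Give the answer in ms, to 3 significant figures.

6.81 ms

L = 76000 bits.
Transmission delays (L/R per hop): 0.66087, 1.9, 0.153226 ms; sum = 2.7141 ms.
Propagation delays (d/s per hop): 4.1, 0.000116667, 5.66667e-05 ms; sum = 4.10017 ms.
End-to-end = 6.81 ms.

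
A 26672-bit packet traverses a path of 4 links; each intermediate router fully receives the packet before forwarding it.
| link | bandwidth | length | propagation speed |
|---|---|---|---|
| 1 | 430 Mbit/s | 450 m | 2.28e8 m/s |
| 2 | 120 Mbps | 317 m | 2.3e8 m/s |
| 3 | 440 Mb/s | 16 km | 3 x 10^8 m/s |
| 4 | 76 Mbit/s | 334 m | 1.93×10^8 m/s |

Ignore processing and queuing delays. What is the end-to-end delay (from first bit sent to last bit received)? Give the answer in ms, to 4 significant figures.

Transmission delays (L/R per hop): 0.0620279, 0.222267, 0.0606182, 0.350947 ms; sum = 0.69586 ms.
Propagation delays (d/s per hop): 0.00197368, 0.00137826, 0.0533333, 0.00173057 ms; sum = 0.0584158 ms.
End-to-end = 0.7543 ms.

0.7543 ms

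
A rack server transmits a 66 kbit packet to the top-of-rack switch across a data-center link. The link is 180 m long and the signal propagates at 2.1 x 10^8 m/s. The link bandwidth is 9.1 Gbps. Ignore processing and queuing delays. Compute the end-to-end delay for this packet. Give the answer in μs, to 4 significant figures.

8.110 μs

L = 66000 bits.
Transmission delay = L/R = 66000 / 9100000000 = 7.25275 μs.
Propagation delay = d/s = 180 m / 210000000 m/s = 0.857143 μs.
Total = 8.110 μs.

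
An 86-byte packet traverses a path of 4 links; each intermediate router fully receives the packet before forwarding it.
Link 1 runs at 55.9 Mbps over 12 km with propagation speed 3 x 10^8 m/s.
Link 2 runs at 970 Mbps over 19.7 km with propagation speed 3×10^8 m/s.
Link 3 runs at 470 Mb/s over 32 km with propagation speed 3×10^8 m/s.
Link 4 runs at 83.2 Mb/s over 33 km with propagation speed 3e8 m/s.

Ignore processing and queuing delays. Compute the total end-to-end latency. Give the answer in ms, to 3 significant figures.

0.345 ms

L = 86 × 8 = 688 bits.
Transmission delays (L/R per hop): 0.0123077, 0.000709278, 0.00146383, 0.00826923 ms; sum = 0.02275 ms.
Propagation delays (d/s per hop): 0.04, 0.0656667, 0.106667, 0.11 ms; sum = 0.322333 ms.
End-to-end = 0.345 ms.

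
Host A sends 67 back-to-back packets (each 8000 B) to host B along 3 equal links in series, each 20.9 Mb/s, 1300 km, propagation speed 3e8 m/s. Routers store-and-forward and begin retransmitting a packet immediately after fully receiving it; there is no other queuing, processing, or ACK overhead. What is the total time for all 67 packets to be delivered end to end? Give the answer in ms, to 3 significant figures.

224 ms

Per-hop transmission t_tx = L/R = 64000/20900000 = 3.0622 ms.
Per-hop propagation t_prop = 1300000/300000000 = 4.33333 ms.
Pipeline fill: first packet needs 3·t_tx to clear all hops; remaining 66 packets each add one t_tx.
Total = (3+67-1)·t_tx + 3·t_prop = 69·3.0622 + 3·4.33333 = 224 ms.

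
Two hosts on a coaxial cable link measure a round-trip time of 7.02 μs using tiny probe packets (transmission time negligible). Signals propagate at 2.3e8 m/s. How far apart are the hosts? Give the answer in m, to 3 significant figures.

One-way propagation = RTT/2 = 3.51 μs.
d = s × t = 2.3e+08 × 3.51e-06 = 807 m.

807 m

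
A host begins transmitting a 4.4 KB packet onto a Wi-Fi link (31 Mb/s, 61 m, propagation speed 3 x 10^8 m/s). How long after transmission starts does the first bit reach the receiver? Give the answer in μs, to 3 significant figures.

First bit experiences only propagation delay: d/s = 61/300000000 = 0.203 μs.

0.203 μs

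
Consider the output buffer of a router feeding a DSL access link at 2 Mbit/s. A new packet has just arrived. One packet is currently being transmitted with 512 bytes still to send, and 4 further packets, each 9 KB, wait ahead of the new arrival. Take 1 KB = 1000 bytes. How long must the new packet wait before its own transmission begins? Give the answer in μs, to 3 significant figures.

Each queued packet: L/R = 72000/2000000 = 36000 μs.
4 queued → 144000 μs.
Plus remaining 4096 bits of current packet: 2048 μs.
Queuing delay = 146000 μs.

146000 μs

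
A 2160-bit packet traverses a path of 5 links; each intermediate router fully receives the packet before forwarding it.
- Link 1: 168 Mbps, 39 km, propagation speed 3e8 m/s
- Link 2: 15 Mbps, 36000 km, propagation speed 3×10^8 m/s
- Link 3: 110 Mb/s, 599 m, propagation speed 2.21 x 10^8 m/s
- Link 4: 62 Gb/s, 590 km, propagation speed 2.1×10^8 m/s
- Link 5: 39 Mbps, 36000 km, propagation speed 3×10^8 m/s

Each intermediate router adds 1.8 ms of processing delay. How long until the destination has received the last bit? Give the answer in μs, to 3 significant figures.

250000 μs

Transmission delays (L/R per hop): 12.8571, 144, 19.6364, 0.0348387, 55.3846 μs; sum = 231.913 μs.
Propagation delays (d/s per hop): 130, 120000, 2.71041, 2809.52, 120000 μs; sum = 242942 μs.
Processing at 4 router(s): 4 × 1.8 ms = 7200 μs.
End-to-end = 250000 μs.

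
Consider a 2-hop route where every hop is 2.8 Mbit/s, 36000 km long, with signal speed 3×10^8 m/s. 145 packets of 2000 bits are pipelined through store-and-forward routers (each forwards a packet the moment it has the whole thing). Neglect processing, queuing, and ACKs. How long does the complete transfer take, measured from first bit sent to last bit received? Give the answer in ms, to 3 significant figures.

344 ms

Per-hop transmission t_tx = L/R = 2000/2800000 = 0.714286 ms.
Per-hop propagation t_prop = 36000000/300000000 = 120 ms.
Pipeline fill: first packet needs 2·t_tx to clear all hops; remaining 144 packets each add one t_tx.
Total = (2+145-1)·t_tx + 2·t_prop = 146·0.714286 + 2·120 = 344 ms.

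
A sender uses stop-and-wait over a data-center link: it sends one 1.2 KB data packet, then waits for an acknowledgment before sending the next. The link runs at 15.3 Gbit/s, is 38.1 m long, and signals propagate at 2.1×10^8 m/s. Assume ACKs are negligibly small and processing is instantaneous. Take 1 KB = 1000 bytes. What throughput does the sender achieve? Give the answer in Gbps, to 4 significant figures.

t_tx = L/R = 9600/15300000000 = 6.27451e-07 s.
t_prop = 38.1/210000000 = 1.81429e-07 s; RTT = 3.62857e-07 s.
Cycle = t_tx + RTT = 9.90308e-07 s.
Throughput = L / cycle = 9600 / 9.90308e-07 = 9.694 Gbps.

9.694 Gbps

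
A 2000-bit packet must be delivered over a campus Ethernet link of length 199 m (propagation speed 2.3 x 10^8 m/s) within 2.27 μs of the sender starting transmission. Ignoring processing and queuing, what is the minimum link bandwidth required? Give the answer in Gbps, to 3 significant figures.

1.42 Gbps

Propagation delay = 199 / 2.3e+08 = 0.865217 μs.
Transmission budget = 2.27 − 0.865217 = 1.40478 μs.
R ≥ L / t_tx = 2000 bits / 1.40478e-06 s = 1.42 Gbps.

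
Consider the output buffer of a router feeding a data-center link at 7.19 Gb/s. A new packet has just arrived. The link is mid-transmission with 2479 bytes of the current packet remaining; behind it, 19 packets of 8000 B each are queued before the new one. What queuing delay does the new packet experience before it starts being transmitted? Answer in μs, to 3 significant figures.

Each queued packet: L/R = 64000/7190000000 = 8.90125 μs.
19 queued → 169.124 μs.
Plus remaining 19832 bits of current packet: 2.75828 μs.
Queuing delay = 172 μs.

172 μs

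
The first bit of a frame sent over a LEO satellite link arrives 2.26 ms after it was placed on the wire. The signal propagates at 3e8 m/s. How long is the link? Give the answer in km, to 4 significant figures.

678.0 km

d = s × t_prop = 300000000 × 0.00226 = 678.0 km.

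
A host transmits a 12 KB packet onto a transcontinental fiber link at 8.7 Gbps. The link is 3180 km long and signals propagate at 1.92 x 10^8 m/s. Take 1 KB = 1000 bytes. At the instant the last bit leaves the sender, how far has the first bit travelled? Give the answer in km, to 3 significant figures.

2.12 km

t_tx = L/R = 96000/8700000000 = 1.10345e-05 s.
Distance = s × t_tx = 192000000 × 1.10345e-05 = 2.12 km.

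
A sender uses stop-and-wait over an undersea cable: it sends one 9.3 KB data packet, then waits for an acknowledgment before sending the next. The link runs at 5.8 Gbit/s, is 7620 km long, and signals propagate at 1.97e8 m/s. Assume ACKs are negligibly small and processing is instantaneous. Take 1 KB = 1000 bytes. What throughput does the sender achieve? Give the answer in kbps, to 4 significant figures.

t_tx = L/R = 74400/5800000000 = 1.28276e-05 s.
t_prop = 7620000/197000000 = 0.0386802 s; RTT = 0.0773604 s.
Cycle = t_tx + RTT = 0.0773732 s.
Throughput = L / cycle = 74400 / 0.0773732 = 961.6 kbps.

961.6 kbps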